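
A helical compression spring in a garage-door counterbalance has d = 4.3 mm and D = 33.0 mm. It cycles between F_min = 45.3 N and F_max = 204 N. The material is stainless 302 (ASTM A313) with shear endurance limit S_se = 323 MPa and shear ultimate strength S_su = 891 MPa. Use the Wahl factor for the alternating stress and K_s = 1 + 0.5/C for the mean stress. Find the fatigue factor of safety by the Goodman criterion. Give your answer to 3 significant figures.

2.14

C = D/d = 33.0/4.3 = 7.6744; K_W = (4C−1)/(4C−4)+0.615/C = 1.1925; K_s = 1+0.5/C = 1.0652
F_a = (F_max−F_min)/2 = 79.35 N; F_m = (F_max+F_min)/2 = 124.65 N
τ_a = K_W·8F_aD/(πd³) = 1.1925 × 83.868 = 100.01 MPa
τ_m = K_s·8F_mD/(πd³) = 1.0652 × 131.75 = 140.33 MPa
Goodman: 1/n_f = τ_a/S_se + τ_m/S_su = 100.01/323 + 140.33/891 = 0.30964 + 0.15750 = 0.46714
n_f = 1/0.46714 = 2.141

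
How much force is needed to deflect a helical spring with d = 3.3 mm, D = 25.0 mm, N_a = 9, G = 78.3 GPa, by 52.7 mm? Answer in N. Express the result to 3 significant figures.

k = Gd⁴/(8D³N_a) = (78.3×10³)(3.3⁴)/(8·25.0³·9) = 8.254 N/mm
F = k·δ = 8.254 × 52.7 = 434.99 N

435 N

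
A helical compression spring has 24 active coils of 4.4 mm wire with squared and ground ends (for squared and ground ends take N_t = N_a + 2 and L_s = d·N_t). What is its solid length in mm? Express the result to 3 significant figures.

114 mm

squared and ground ends: N_t = N_a + 2 = 24 + 2 = 26
L_s = d·N_t = 4.4 × 26 = 114.4 mm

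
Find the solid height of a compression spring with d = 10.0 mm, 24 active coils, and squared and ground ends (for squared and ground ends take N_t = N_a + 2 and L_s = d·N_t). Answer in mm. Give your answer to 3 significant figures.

260 mm

squared and ground ends: N_t = N_a + 2 = 24 + 2 = 26
L_s = d·N_t = 10.0 × 26 = 260 mm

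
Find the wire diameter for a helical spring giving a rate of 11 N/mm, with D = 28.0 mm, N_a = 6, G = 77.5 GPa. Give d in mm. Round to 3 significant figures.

3.50 mm

d = (8D³N_a·k / G)^(1/4) = (8·28.0³·6·11 / (77.5×10³))^0.25
  = (149.56)^0.25 = 3.4970 mm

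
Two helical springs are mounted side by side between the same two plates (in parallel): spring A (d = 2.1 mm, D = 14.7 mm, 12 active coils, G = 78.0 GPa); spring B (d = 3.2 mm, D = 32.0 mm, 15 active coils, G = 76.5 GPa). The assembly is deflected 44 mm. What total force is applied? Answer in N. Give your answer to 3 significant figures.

309 N

k_A = Gd⁴/(8D³N_a) = (78.0×10³)(2.1⁴)/(8·14.7³·12) = 4.9745 N/mm
k_B = Gd⁴/(8D³N_a) = (76.5×10³)(3.2⁴)/(8·32.0³·15) = 2.04 N/mm
Parallel: k_eq = 4.9745 + 2.04 = 7.0145 N/mm
F = k_eq·δ = 7.0145·44 = 308.64 N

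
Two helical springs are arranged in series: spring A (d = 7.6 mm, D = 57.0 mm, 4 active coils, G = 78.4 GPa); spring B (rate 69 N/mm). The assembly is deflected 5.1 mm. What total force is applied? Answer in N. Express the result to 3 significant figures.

k_A = Gd⁴/(8D³N_a) = (78.4×10³)(7.6⁴)/(8·57.0³·4) = 44.136 N/mm
Series: 1/k_eq = 1/44.136 + 1/69 = 0.03715; k_eq = 26.918 N/mm
F = k_eq·δ = 26.918·5.1 = 137.28 N

137 N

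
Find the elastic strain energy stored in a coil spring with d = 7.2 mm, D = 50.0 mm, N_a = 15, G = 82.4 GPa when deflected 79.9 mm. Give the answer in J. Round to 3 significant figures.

k = Gd⁴/(8D³N_a) = (82.4×10³)(7.2⁴)/(8·50.0³·15) = 14.763 N/mm
U = ½kδ² = 0.5 × 14.763 × 79.9² = 47123 N·mm = 47.123 J

47.1 J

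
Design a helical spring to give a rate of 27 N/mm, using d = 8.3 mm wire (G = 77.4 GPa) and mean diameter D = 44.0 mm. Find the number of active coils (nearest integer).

20

N_a = Gd⁴/(8D³k) = (77.4×10³ × 8.3⁴)/(8 × 44.0³ × 27)
    = 3.67327e+08 / 1.83997e+07 = 19.96 → 20 coils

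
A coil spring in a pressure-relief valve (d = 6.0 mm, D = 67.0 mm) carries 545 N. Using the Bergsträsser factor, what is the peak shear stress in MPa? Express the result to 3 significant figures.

Spring index C = D/d = 67.0/6.0 = 11.1667
K_B = (4C+2)/(4C−3) = 46.667/41.667 = 1.1200
τ₀ = 8FD/(πd³) = 8·545·67.0/(π·6.0³) = 292120/678.58 = 430.48 MPa
τ_max = K·τ₀ = 1.1200 × 430.48 = 482.14 MPa

482 MPa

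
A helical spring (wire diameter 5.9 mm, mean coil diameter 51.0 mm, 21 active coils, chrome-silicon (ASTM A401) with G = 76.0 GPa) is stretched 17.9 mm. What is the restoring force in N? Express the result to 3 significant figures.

k = Gd⁴/(8D³N_a) = (76.0×10³)(5.9⁴)/(8·51.0³·21) = 4.1324 N/mm
F = k·δ = 4.1324 × 17.9 = 73.97 N

74.0 N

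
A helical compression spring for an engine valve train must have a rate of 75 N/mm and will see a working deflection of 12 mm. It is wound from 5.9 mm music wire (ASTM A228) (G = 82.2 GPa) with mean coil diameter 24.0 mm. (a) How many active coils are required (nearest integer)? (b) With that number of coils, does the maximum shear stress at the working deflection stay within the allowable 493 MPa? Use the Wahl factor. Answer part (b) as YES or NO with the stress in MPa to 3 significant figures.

N_a = Gd⁴/(8D³k) = (82.2×10³)(5.9⁴)/(8·24.0³·75) = 12.01 → N_a = 12
Actual rate k = Gd⁴/(8D³·12) = 75.054 N/mm
Working load F = kδ = 75.054·12 = 900.65 N
C = 24.0/5.9 = 4.0678; K_W = (4C−1)/(4C−4)+0.615/C = 1.3957
τ_max = K_W·8FD/(πd³) = 1.3957·268.01 = 374.05 MPa
τ_max ≤ 493 MPa → acceptable

(a) 12 coils; (b) YES, τ_max = 374 MPa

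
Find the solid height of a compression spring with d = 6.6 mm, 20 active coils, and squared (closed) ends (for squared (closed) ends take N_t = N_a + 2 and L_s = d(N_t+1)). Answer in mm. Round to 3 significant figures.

squared (closed) ends: N_t = N_a + 2 = 20 + 2 = 22
L_s = d·(N_t+1) = 6.6 × 23 = 151.8 mm

152 mm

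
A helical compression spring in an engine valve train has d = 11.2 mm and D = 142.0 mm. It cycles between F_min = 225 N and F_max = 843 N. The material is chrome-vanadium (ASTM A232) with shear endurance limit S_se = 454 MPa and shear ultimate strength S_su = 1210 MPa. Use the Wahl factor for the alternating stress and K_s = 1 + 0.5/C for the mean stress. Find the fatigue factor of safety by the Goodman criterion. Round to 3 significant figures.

C = D/d = 142.0/11.2 = 12.6786; K_W = (4C−1)/(4C−4)+0.615/C = 1.1127; K_s = 1+0.5/C = 1.0394
F_a = (F_max−F_min)/2 = 309 N; F_m = (F_max+F_min)/2 = 534 N
τ_a = K_W·8F_aD/(πd³) = 1.1127 × 79.53 = 88.496 MPa
τ_m = K_s·8F_mD/(πd³) = 1.0394 × 137.44 = 142.86 MPa
Goodman: 1/n_f = τ_a/S_se + τ_m/S_su = 88.496/454 + 142.86/1210 = 0.19492 + 0.11807 = 0.31299
n_f = 1/0.31299 = 3.195

3.19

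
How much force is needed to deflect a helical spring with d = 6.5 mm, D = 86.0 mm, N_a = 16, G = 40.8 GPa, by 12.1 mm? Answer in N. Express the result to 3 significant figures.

k = Gd⁴/(8D³N_a) = (40.8×10³)(6.5⁴)/(8·86.0³·16) = 0.89456 N/mm
F = k·δ = 0.89456 × 12.1 = 10.824 N

10.8 N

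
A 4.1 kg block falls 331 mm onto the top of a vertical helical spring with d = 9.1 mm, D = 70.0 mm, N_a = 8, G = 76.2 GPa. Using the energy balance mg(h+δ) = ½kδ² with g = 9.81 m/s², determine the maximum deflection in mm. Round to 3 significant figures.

35.2 mm

k = Gd⁴/(8D³N_a) = (76.2×10³)(9.1⁴)/(8·70.0³·8) = 23.804 N/mm
W = mg = 4.1 × 9.81 = 40.221 N
½kδ² − Wδ − Wh = 0 → δ = (W + √(W² + 2kWh))/k
δ = (40.221 + √(1617.7 + 633807))/23.804 = (40.221 + 797.14)/23.804 = 35.177 mm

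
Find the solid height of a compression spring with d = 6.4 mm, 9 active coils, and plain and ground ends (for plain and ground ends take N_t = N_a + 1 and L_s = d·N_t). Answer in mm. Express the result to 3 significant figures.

plain and ground ends: N_t = N_a + 1 = 9 + 1 = 10
L_s = d·N_t = 6.4 × 10 = 64 mm

64.0 mm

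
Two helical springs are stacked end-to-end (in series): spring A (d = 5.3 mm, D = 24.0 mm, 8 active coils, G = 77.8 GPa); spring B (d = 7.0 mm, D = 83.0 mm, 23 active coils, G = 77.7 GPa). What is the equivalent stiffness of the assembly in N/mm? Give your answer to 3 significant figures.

1.73 N/mm

k_A = Gd⁴/(8D³N_a) = (77.8×10³)(5.3⁴)/(8·24.0³·8) = 69.386 N/mm
k_B = Gd⁴/(8D³N_a) = (77.7×10³)(7.0⁴)/(8·83.0³·23) = 1.7732 N/mm
Series: 1/k_eq = 1/69.386 + 1/1.7732 = 0.57836; k_eq = 1.729 N/mm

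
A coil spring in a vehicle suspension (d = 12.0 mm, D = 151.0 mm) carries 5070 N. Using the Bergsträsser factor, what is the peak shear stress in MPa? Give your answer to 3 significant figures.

1250 MPa

Spring index C = D/d = 151.0/12.0 = 12.5833
K_B = (4C+2)/(4C−3) = 52.333/47.333 = 1.1056
τ₀ = 8FD/(πd³) = 8·5070·151.0/(π·12.0³) = 6.12456e+06/5428.7 = 1128.2 MPa
τ_max = K·τ₀ = 1.1056 × 1128.2 = 1247.4 MPa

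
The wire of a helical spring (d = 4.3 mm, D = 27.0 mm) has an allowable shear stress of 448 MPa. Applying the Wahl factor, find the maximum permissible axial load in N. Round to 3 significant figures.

418 N

C = D/d = 27.0/4.3 = 6.2791
K_W = (4C−1)/(4C−4) + 0.615/C = 24.116/21.116 + 0.0979 = 1.2400
τ_max = K·8FD/(πd³) → F_max = τ_allow·πd³/(8DK)
F_max = 448·π·4.3³/(8·27.0·1.2400) = 1.119e+05/267.84 = 417.78 N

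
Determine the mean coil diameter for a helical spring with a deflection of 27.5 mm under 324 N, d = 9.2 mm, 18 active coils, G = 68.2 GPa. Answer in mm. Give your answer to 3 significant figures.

Required rate k = F/δ = 324/27.5 = 11.782 N/mm
D = (Gd⁴/(8N_a·k))^(1/3) = (68.2×10³·9.2⁴/(8·18·11.782))^(1/3)
  = (287979)^(1/3) = 66.0369 mm

66.0 mm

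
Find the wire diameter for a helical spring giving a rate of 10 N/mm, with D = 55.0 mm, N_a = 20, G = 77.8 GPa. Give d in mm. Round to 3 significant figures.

d = (8D³N_a·k / G)^(1/4) = (8·55.0³·20·10 / (77.8×10³))^0.25
  = (3421.6)^0.25 = 7.6482 mm

7.65 mm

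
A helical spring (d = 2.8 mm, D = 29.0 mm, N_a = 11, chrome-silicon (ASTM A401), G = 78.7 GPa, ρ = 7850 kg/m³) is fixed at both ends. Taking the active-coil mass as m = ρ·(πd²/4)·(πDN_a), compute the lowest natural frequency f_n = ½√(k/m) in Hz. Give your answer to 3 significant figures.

108 Hz

k = Gd⁴/(8D³N_a) = (78.7×10³)(2.8⁴)/(8·29.0³·11) = 2.2539 N/mm = 2253.9 N/m
Wire length L = πDN_a = π·29.0·11 = 1002.2 mm
m = ρ·(πd²/4)·L = 7850 × 6.1575×10⁻⁶ m² × 1.0022 m = 0.048441 kg
f_n = ½√(k/m) = 0.5·√(2253.9/0.048441) = 0.5·√(46528) = 107.85 Hz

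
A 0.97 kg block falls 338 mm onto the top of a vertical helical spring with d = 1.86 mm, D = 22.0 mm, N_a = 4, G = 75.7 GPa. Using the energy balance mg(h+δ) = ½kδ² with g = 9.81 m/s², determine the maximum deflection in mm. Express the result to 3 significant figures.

k = Gd⁴/(8D³N_a) = (75.7×10³)(1.86⁴)/(8·22.0³·4) = 2.6591 N/mm
W = mg = 0.97 × 9.81 = 9.5157 N
½kδ² − Wδ − Wh = 0 → δ = (W + √(W² + 2kWh))/k
δ = (9.5157 + √(90.549 + 17104.8))/2.6591 = (9.5157 + 131.13)/2.6591 = 52.893 mm

52.9 mm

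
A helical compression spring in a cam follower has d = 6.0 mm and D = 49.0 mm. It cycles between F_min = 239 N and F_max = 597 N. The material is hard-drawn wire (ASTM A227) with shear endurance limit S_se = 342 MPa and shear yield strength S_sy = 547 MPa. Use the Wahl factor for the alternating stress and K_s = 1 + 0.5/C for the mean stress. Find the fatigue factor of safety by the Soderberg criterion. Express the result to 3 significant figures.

1.21

C = D/d = 49.0/6.0 = 8.1667; K_W = (4C−1)/(4C−4)+0.615/C = 1.1800; K_s = 1+0.5/C = 1.0612
F_a = (F_max−F_min)/2 = 179 N; F_m = (F_max+F_min)/2 = 418 N
τ_a = K_W·8F_aD/(πd³) = 1.1800 × 103.4 = 122.01 MPa
τ_m = K_s·8F_mD/(πd³) = 1.0612 × 241.47 = 256.25 MPa
Soderberg: 1/n_f = τ_a/S_se + τ_m/S_sy = 122.01/342 + 256.25/547 = 0.35676 + 0.46847 = 0.82523
n_f = 1/0.82523 = 1.212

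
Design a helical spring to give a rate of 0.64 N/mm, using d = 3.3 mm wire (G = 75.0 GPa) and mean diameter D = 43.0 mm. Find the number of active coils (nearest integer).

22

N_a = Gd⁴/(8D³k) = (75.0×10³ × 3.3⁴)/(8 × 43.0³ × 0.64)
    = 8.89441e+06 / 407076 = 21.85 → 22 coils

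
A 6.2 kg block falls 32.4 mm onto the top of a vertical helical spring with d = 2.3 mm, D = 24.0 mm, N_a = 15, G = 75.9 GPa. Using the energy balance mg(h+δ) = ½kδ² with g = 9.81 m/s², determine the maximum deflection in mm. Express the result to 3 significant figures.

k = Gd⁴/(8D³N_a) = (75.9×10³)(2.3⁴)/(8·24.0³·15) = 1.2804 N/mm
W = mg = 6.2 × 9.81 = 60.822 N
½kδ² − Wδ − Wh = 0 → δ = (W + √(W² + 2kWh))/k
δ = (60.822 + √(3699.3 + 5046.31))/1.2804 = (60.822 + 93.518)/1.2804 = 120.54 mm

121 mm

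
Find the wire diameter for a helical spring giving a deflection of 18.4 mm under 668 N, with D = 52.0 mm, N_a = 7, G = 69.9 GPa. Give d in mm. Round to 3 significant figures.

Required rate k = F/δ = 668/18.4 = 36.304 N/mm
d = (8D³N_a·k / G)^(1/4) = (8·52.0³·7·36.304 / (69.9×10³))^0.25
  = (4089.6)^0.25 = 7.9969 mm

8.00 mm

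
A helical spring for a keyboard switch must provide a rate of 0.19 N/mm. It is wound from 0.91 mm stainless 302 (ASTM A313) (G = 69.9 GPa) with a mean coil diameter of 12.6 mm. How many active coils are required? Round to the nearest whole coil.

16

N_a = Gd⁴/(8D³k) = (69.9×10³ × 0.91⁴)/(8 × 12.6³ × 0.19)
    = 47933.9 / 3040.57 = 15.76 → 16 coils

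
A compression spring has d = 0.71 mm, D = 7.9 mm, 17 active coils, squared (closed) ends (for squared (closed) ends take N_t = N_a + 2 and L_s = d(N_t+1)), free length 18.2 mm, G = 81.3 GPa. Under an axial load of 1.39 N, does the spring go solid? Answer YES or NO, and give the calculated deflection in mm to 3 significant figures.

YES, δ = 4.51 mm

k = Gd⁴/(8D³N_a) = (81.3×10³)(0.71⁴)/(8·7.9³·17) = 0.30811 N/mm
N_t = 19; L_s = 0.71·20 = 14.2 mm; δ_solid = L₀ − L_s = 18.2 − 14.2 = 4 mm
δ = F/k = 1.39/0.30811 = 4.5114 mm
δ ≥ δ_solid → spring goes solid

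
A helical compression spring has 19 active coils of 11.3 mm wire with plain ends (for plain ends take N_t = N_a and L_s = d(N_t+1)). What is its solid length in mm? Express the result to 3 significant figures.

plain ends: N_t = N_a = 19
L_s = d·(N_t+1) = 11.3 × 20 = 226 mm

226 mm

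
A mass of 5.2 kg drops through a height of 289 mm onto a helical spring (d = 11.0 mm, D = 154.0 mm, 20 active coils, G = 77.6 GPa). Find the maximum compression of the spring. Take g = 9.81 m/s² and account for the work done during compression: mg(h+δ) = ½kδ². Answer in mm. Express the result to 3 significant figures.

152 mm

k = Gd⁴/(8D³N_a) = (77.6×10³)(11.0⁴)/(8·154.0³·20) = 1.9442 N/mm
W = mg = 5.2 × 9.81 = 51.012 N
½kδ² − Wδ − Wh = 0 → δ = (W + √(W² + 2kWh))/k
δ = (51.012 + √(2602.2 + 57325.9))/1.9442 = (51.012 + 244.8)/1.9442 = 152.15 mm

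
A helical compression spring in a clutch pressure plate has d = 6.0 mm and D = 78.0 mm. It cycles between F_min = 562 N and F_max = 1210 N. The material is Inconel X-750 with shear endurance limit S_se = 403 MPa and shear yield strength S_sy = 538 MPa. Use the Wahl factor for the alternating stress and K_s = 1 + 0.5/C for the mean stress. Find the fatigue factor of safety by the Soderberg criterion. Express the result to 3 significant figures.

0.418

C = D/d = 78.0/6.0 = 13.0000; K_W = (4C−1)/(4C−4)+0.615/C = 1.1098; K_s = 1+0.5/C = 1.0385
F_a = (F_max−F_min)/2 = 324 N; F_m = (F_max+F_min)/2 = 886 N
τ_a = K_W·8F_aD/(πd³) = 1.1098 × 297.94 = 330.65 MPa
τ_m = K_s·8F_mD/(πd³) = 1.0385 × 814.73 = 846.07 MPa
Soderberg: 1/n_f = τ_a/S_se + τ_m/S_sy = 330.65/403 + 846.07/538 = 0.82048 + 1.57262 = 2.3931
n_f = 1/2.3931 = 0.4179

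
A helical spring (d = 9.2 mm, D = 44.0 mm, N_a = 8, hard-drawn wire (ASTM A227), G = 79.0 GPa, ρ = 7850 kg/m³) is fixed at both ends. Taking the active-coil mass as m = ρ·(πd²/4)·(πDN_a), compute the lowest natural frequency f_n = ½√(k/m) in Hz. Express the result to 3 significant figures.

k = Gd⁴/(8D³N_a) = (79.0×10³)(9.2⁴)/(8·44.0³·8) = 103.81 N/mm = 1.0381e+05 N/m
Wire length L = πDN_a = π·44.0·8 = 1105.8 mm
m = ρ·(πd²/4)·L = 7850 × 66.476×10⁻⁶ m² × 1.1058 m = 0.57707 kg
f_n = ½√(k/m) = 0.5·√(1.0381e+05/0.57707) = 0.5·√(1.7989e+05) = 212.07 Hz

212 Hz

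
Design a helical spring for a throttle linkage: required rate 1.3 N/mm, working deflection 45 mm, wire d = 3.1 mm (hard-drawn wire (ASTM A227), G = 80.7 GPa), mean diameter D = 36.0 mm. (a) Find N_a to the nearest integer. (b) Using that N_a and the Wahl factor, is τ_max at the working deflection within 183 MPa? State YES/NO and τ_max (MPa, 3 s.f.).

(a) 15 coils; (b) NO, τ_max = 207 MPa

N_a = Gd⁴/(8D³k) = (80.7×10³)(3.1⁴)/(8·36.0³·1.3) = 15.36 → N_a = 15
Actual rate k = Gd⁴/(8D³·15) = 1.3312 N/mm
Working load F = kδ = 1.3312·45 = 59.902 N
C = 36.0/3.1 = 11.6129; K_W = (4C−1)/(4C−4)+0.615/C = 1.1236
τ_max = K_W·8FD/(πd³) = 1.1236·184.33 = 207.12 MPa
τ_max > 183 MPa → exceeds allowable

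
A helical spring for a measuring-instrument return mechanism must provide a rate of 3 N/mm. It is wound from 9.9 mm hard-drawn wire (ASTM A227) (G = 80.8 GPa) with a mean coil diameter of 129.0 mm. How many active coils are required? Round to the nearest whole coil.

N_a = Gd⁴/(8D³k) = (80.8×10³ × 9.9⁴)/(8 × 129.0³ × 3)
    = 7.76162e+08 / 5.15205e+07 = 15.07 → 15 coils

15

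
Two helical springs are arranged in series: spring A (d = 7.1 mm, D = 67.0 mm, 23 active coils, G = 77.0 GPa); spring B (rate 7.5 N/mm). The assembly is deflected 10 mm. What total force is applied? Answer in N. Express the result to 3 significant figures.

k_A = Gd⁴/(8D³N_a) = (77.0×10³)(7.1⁴)/(8·67.0³·23) = 3.5358 N/mm
Series: 1/k_eq = 1/3.5358 + 1/7.5 = 0.41616; k_eq = 2.4029 N/mm
F = k_eq·δ = 2.4029·10 = 24.029 N

24.0 N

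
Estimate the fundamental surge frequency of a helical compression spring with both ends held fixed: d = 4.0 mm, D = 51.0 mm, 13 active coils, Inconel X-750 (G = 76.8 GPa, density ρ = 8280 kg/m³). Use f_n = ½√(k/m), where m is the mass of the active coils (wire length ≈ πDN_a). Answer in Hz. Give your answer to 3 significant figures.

40.5 Hz

k = Gd⁴/(8D³N_a) = (76.8×10³)(4.0⁴)/(8·51.0³·13) = 1.4251 N/mm = 1425.1 N/m
Wire length L = πDN_a = π·51.0·13 = 2082.9 mm
m = ρ·(πd²/4)·L = 8280 × 12.566×10⁻⁶ m² × 2.0829 m = 0.21672 kg
f_n = ½√(k/m) = 0.5·√(1425.1/0.21672) = 0.5·√(6575.9) = 40.546 Hz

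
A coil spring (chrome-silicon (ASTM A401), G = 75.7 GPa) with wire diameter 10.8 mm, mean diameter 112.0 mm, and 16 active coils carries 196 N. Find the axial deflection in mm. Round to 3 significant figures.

k = Gd⁴/(8D³N_a) = (75.7×10³)(10.8⁴)/(8·112.0³·16) = 5.727 N/mm
δ = F/k = 196 / 5.727 = 34.224 mm

34.2 mm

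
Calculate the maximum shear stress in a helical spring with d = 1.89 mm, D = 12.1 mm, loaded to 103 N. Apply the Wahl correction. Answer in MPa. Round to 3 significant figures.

581 MPa

Spring index C = D/d = 12.1/1.89 = 6.4021
K_W = (4C−1)/(4C−4) + 0.615/C = 24.608/21.608 + 0.0961 = 1.2349
τ₀ = 8FD/(πd³) = 8·103·12.1/(π·1.89³) = 9970.4/21.21 = 470.09 MPa
τ_max = K·τ₀ = 1.2349 × 470.09 = 580.51 MPa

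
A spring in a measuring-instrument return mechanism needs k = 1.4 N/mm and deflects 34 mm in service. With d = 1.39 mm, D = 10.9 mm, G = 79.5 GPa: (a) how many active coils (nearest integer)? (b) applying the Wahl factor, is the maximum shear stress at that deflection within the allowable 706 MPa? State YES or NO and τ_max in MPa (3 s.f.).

(a) 20 coils; (b) YES, τ_max = 598 MPa

N_a = Gd⁴/(8D³k) = (79.5×10³)(1.39⁴)/(8·10.9³·1.4) = 20.46 → N_a = 20
Actual rate k = Gd⁴/(8D³·20) = 1.4323 N/mm
Working load F = kδ = 1.4323·34 = 48.697 N
C = 10.9/1.39 = 7.8417; K_W = (4C−1)/(4C−4)+0.615/C = 1.1880
τ_max = K_W·8FD/(πd³) = 1.1880·503.3 = 597.95 MPa
τ_max ≤ 706 MPa → acceptable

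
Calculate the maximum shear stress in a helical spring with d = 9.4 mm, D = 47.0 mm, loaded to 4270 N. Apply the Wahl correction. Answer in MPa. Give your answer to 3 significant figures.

Spring index C = D/d = 47.0/9.4 = 5.0000
K_W = (4C−1)/(4C−4) + 0.615/C = 19.000/16.000 + 0.1230 = 1.3105
τ₀ = 8FD/(πd³) = 8·4270·47.0/(π·9.4³) = 1.60552e+06/2609.4 = 615.29 MPa
τ_max = K·τ₀ = 1.3105 × 615.29 = 806.34 MPa

806 MPa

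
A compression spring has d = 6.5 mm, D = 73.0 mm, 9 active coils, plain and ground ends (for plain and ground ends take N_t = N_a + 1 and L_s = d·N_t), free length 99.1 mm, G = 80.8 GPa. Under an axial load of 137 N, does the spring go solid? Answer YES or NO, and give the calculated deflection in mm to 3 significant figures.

NO, δ = 26.6 mm

k = Gd⁴/(8D³N_a) = (80.8×10³)(6.5⁴)/(8·73.0³·9) = 5.1495 N/mm
N_t = 10; L_s = 6.5·10 = 65 mm; δ_solid = L₀ − L_s = 99.1 − 65 = 34.1 mm
δ = F/k = 137/5.1495 = 26.605 mm
δ < δ_solid → spring does not go solid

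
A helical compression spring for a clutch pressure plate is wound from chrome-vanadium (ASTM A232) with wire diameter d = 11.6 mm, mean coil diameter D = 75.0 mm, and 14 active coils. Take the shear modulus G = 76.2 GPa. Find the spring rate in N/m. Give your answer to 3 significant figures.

29200 N/m

k = Gd⁴/(8D³N_a) = (76.2×10³ × 11.6⁴) / (8 × 75.0³ × 14)
  = 1.37971e+09 / 4.725e+07 = 29.2 N/mm = 29200 N/m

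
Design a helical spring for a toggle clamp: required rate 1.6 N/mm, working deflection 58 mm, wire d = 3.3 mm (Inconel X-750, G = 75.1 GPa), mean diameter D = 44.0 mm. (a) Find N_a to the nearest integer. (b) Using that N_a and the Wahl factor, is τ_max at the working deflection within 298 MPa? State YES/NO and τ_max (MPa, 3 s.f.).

N_a = Gd⁴/(8D³k) = (75.1×10³)(3.3⁴)/(8·44.0³·1.6) = 8.168 → N_a = 8
Actual rate k = Gd⁴/(8D³·8) = 1.6336 N/mm
Working load F = kδ = 1.6336·58 = 94.751 N
C = 44.0/3.3 = 13.3333; K_W = (4C−1)/(4C−4)+0.615/C = 1.1069
τ_max = K_W·8FD/(πd³) = 1.1069·295.42 = 327.01 MPa
τ_max > 298 MPa → exceeds allowable

(a) 8 coils; (b) NO, τ_max = 327 MPa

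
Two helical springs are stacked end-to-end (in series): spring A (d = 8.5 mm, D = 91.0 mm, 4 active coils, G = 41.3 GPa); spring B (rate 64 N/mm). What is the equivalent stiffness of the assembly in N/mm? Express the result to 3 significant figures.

7.84 N/mm

k_A = Gd⁴/(8D³N_a) = (41.3×10³)(8.5⁴)/(8·91.0³·4) = 8.9403 N/mm
Series: 1/k_eq = 1/8.9403 + 1/64 = 0.12748; k_eq = 7.8445 N/mm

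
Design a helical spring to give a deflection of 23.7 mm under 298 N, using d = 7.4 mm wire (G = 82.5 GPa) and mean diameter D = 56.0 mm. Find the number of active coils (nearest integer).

Required rate k = F/δ = 298/23.7 = 12.574 N/mm
N_a = Gd⁴/(8D³k) = (82.5×10³ × 7.4⁴)/(8 × 56.0³ × 12.574)
    = 2.47389e+08 / 1.76653e+07 = 14 → 14 coils

14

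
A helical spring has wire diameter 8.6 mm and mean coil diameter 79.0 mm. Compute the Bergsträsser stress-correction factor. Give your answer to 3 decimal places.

C = D/d = 79.0/8.6 = 9.1860
K_B = (4C+2)/(4C−3) = 38.744/33.744 = 1.1482

1.148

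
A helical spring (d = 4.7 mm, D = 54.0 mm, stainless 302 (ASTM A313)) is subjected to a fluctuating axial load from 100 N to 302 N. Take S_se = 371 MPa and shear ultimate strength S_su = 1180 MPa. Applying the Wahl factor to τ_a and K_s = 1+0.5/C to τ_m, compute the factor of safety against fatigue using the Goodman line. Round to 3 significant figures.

C = D/d = 54.0/4.7 = 11.4894; K_W = (4C−1)/(4C−4)+0.615/C = 1.1250; K_s = 1+0.5/C = 1.0435
F_a = (F_max−F_min)/2 = 101 N; F_m = (F_max+F_min)/2 = 201 N
τ_a = K_W·8F_aD/(πd³) = 1.1250 × 133.77 = 150.5 MPa
τ_m = K_s·8F_mD/(πd³) = 1.0435 × 266.22 = 277.8 MPa
Goodman: 1/n_f = τ_a/S_se + τ_m/S_su = 150.5/371 + 277.8/1180 = 0.40565 + 0.23543 = 0.64108
n_f = 1/0.64108 = 1.56

1.56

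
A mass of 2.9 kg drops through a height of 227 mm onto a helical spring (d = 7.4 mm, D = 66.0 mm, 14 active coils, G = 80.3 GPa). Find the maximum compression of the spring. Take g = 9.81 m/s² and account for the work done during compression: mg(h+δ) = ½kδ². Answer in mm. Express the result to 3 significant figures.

k = Gd⁴/(8D³N_a) = (80.3×10³)(7.4⁴)/(8·66.0³·14) = 7.4781 N/mm
W = mg = 2.9 × 9.81 = 28.449 N
½kδ² − Wδ − Wh = 0 → δ = (W + √(W² + 2kWh))/k
δ = (28.449 + √(809.35 + 96586.3))/7.4781 = (28.449 + 312.08)/7.4781 = 45.537 mm

45.5 mm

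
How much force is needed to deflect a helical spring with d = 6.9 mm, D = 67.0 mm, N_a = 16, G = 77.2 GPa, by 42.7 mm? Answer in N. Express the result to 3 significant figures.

k = Gd⁴/(8D³N_a) = (77.2×10³)(6.9⁴)/(8·67.0³·16) = 4.5455 N/mm
F = k·δ = 4.5455 × 42.7 = 194.09 N

194 N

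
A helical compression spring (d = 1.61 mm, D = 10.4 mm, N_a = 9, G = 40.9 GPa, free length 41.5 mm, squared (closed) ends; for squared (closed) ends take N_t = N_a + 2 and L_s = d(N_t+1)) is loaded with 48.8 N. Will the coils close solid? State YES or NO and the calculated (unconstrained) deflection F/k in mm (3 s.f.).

k = Gd⁴/(8D³N_a) = (40.9×10³)(1.61⁴)/(8·10.4³·9) = 3.3931 N/mm
N_t = 11; L_s = 1.61·12 = 19.32 mm; δ_solid = L₀ − L_s = 41.5 − 19.32 = 22.18 mm
δ = F/k = 48.8/3.3931 = 14.382 mm
δ < δ_solid → spring does not go solid

NO, δ = 14.4 mm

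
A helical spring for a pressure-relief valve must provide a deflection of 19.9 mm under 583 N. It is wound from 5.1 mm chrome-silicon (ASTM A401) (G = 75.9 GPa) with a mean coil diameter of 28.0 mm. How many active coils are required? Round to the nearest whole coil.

Required rate k = F/δ = 583/19.9 = 29.296 N/mm
N_a = Gd⁴/(8D³k) = (75.9×10³ × 5.1⁴)/(8 × 28.0³ × 29.296)
    = 5.13479e+07 / 5.14493e+06 = 9.98 → 10 coils

10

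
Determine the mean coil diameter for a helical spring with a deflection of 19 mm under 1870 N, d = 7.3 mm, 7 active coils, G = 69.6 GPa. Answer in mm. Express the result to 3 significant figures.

33.0 mm

Required rate k = F/δ = 1870/19 = 98.421 N/mm
D = (Gd⁴/(8N_a·k))^(1/3) = (69.6×10³·7.3⁴/(8·7·98.421))^(1/3)
  = (35861.2)^(1/3) = 32.9768 mm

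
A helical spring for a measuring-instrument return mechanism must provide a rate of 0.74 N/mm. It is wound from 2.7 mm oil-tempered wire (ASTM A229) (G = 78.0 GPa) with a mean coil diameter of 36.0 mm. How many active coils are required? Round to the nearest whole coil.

15

N_a = Gd⁴/(8D³k) = (78.0×10³ × 2.7⁴)/(8 × 36.0³ × 0.74)
    = 4.14524e+06 / 276204 = 15.01 → 15 coils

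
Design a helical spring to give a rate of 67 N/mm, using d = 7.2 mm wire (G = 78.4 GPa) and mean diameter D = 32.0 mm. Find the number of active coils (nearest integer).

12

N_a = Gd⁴/(8D³k) = (78.4×10³ × 7.2⁴)/(8 × 32.0³ × 67)
    = 2.10691e+08 / 1.75636e+07 = 12 → 12 coils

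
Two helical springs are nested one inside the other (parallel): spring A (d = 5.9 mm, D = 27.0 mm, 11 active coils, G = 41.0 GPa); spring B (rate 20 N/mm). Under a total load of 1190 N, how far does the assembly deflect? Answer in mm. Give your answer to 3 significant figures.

k_A = Gd⁴/(8D³N_a) = (41.0×10³)(5.9⁴)/(8·27.0³·11) = 28.683 N/mm
Parallel: k_eq = 28.683 + 20 = 48.683 N/mm
δ = F/k_eq = 1190/48.683 = 24.444 mm

24.4 mm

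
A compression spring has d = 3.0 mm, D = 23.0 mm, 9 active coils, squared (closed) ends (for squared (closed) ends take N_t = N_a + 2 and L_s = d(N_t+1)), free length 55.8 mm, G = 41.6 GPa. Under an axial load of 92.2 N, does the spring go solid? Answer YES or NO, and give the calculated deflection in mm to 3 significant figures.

YES, δ = 24.0 mm

k = Gd⁴/(8D³N_a) = (41.6×10³)(3.0⁴)/(8·23.0³·9) = 3.8465 N/mm
N_t = 11; L_s = 3.0·12 = 36 mm; δ_solid = L₀ − L_s = 55.8 − 36 = 19.8 mm
δ = F/k = 92.2/3.8465 = 23.97 mm
δ ≥ δ_solid → spring goes solid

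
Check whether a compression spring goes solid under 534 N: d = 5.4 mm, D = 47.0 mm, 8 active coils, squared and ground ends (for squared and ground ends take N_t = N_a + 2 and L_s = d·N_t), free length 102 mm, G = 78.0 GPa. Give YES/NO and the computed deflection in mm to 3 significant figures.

YES, δ = 53.5 mm

k = Gd⁴/(8D³N_a) = (78.0×10³)(5.4⁴)/(8·47.0³·8) = 9.9815 N/mm
N_t = 10; L_s = 5.4·10 = 54 mm; δ_solid = L₀ − L_s = 102 − 54 = 48 mm
δ = F/k = 534/9.9815 = 53.499 mm
δ ≥ δ_solid → spring goes solid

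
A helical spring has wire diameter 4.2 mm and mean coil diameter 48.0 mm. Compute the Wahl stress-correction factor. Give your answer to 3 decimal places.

C = D/d = 48.0/4.2 = 11.4286
K_W = (4C−1)/(4C−4) + 0.615/C = 44.714/41.714 + 0.0538 = 1.1257

1.126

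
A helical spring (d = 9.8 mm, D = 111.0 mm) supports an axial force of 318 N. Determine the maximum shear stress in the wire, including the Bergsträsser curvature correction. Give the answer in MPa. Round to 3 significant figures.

107 MPa

Spring index C = D/d = 111.0/9.8 = 11.3265
K_B = (4C+2)/(4C−3) = 47.306/42.306 = 1.1182
τ₀ = 8FD/(πd³) = 8·318·111.0/(π·9.8³) = 282384/2956.8 = 95.502 MPa
τ_max = K·τ₀ = 1.1182 × 95.502 = 106.79 MPa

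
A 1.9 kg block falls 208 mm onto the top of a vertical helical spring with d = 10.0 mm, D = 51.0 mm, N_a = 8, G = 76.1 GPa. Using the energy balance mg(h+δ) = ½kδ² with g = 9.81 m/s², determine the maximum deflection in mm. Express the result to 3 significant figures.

9.51 mm

k = Gd⁴/(8D³N_a) = (76.1×10³)(10.0⁴)/(8·51.0³·8) = 89.638 N/mm
W = mg = 1.9 × 9.81 = 18.639 N
½kδ² − Wδ − Wh = 0 → δ = (W + √(W² + 2kWh))/k
δ = (18.639 + √(347.41 + 695040))/89.638 = (18.639 + 833.9)/89.638 = 9.5109 mm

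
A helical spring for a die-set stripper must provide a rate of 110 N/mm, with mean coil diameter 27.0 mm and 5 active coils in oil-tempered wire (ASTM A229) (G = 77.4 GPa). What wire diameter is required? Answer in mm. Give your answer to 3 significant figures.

d = (8D³N_a·k / G)^(1/4) = (8·27.0³·5·110 / (77.4×10³))^0.25
  = (1118.9)^0.25 = 5.7836 mm

5.78 mm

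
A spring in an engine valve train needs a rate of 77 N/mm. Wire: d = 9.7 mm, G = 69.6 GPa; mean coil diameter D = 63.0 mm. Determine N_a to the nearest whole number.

N_a = Gd⁴/(8D³k) = (69.6×10³ × 9.7⁴)/(8 × 63.0³ × 77)
    = 6.16164e+08 / 1.54029e+08 = 4 → 4 coils

4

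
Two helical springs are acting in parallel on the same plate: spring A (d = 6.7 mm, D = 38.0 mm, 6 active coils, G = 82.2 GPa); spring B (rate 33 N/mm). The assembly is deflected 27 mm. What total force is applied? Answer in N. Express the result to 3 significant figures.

2590 N

k_A = Gd⁴/(8D³N_a) = (82.2×10³)(6.7⁴)/(8·38.0³·6) = 62.89 N/mm
Parallel: k_eq = 62.89 + 33 = 95.89 N/mm
F = k_eq·δ = 95.89·27 = 2589 N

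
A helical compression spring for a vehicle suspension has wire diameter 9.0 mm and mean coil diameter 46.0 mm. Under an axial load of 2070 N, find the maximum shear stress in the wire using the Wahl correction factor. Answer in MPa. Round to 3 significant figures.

433 MPa

Spring index C = D/d = 46.0/9.0 = 5.1111
K_W = (4C−1)/(4C−4) + 0.615/C = 19.444/16.444 + 0.1203 = 1.3028
τ₀ = 8FD/(πd³) = 8·2070·46.0/(π·9.0³) = 761760/2290.2 = 332.61 MPa
τ_max = K·τ₀ = 1.3028 × 332.61 = 433.32 MPa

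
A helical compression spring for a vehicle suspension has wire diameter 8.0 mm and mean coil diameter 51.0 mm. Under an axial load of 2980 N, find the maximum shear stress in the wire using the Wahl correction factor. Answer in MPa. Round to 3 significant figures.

934 MPa

Spring index C = D/d = 51.0/8.0 = 6.3750
K_W = (4C−1)/(4C−4) + 0.615/C = 24.500/21.500 + 0.0965 = 1.2360
τ₀ = 8FD/(πd³) = 8·2980·51.0/(π·8.0³) = 1.21584e+06/1608.5 = 755.89 MPa
τ_max = K·τ₀ = 1.2360 × 755.89 = 934.28 MPa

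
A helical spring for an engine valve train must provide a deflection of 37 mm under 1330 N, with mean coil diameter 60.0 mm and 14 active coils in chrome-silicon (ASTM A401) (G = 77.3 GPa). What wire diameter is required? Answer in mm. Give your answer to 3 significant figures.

Required rate k = F/δ = 1330/37 = 35.946 N/mm
d = (8D³N_a·k / G)^(1/4) = (8·60.0³·14·35.946 / (77.3×10³))^0.25
  = (11250)^0.25 = 10.2988 mm

10.3 mm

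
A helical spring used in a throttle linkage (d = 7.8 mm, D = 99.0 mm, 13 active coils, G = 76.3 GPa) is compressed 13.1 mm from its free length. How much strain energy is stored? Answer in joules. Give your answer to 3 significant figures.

0.240 J

k = Gd⁴/(8D³N_a) = (76.3×10³)(7.8⁴)/(8·99.0³·13) = 2.7987 N/mm
U = ½kδ² = 0.5 × 2.7987 × 13.1² = 240.15 N·mm = 0.24015 J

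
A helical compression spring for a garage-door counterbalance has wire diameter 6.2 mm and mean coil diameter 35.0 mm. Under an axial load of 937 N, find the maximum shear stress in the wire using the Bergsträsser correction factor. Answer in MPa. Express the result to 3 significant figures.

Spring index C = D/d = 35.0/6.2 = 5.6452
K_B = (4C+2)/(4C−3) = 24.581/19.581 = 1.2554
τ₀ = 8FD/(πd³) = 8·937·35.0/(π·6.2³) = 262360/748.73 = 350.41 MPa
τ_max = K·τ₀ = 1.2554 × 350.41 = 439.88 MPa

440 MPa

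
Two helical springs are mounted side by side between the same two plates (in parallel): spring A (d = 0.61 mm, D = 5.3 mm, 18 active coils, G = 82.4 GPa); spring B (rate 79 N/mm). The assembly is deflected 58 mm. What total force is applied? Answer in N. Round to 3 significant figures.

4610 N

k_A = Gd⁴/(8D³N_a) = (82.4×10³)(0.61⁴)/(8·5.3³·18) = 0.53218 N/mm
Parallel: k_eq = 0.53218 + 79 = 79.532 N/mm
F = k_eq·δ = 79.532·58 = 4612.9 N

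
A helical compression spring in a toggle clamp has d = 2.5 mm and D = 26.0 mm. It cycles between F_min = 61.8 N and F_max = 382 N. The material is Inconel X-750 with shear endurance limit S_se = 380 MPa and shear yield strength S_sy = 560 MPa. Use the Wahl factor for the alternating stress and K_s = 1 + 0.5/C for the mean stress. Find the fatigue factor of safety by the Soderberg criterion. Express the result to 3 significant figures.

0.264

C = D/d = 26.0/2.5 = 10.4000; K_W = (4C−1)/(4C−4)+0.615/C = 1.1389; K_s = 1+0.5/C = 1.0481
F_a = (F_max−F_min)/2 = 160.1 N; F_m = (F_max+F_min)/2 = 221.9 N
τ_a = K_W·8F_aD/(πd³) = 1.1389 × 678.4 = 772.64 MPa
τ_m = K_s·8F_mD/(πd³) = 1.0481 × 940.27 = 985.47 MPa
Soderberg: 1/n_f = τ_a/S_se + τ_m/S_sy = 772.64/380 + 985.47/560 = 2.03327 + 1.75977 = 3.793
n_f = 1/3.793 = 0.2636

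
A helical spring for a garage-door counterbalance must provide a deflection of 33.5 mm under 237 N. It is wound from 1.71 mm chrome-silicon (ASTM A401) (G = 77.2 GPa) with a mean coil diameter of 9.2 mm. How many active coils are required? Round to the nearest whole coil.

Required rate k = F/δ = 237/33.5 = 7.0746 N/mm
N_a = Gd⁴/(8D³k) = (77.2×10³ × 1.71⁴)/(8 × 9.2³ × 7.0746)
    = 660088 / 44071.4 = 14.98 → 15 coils

15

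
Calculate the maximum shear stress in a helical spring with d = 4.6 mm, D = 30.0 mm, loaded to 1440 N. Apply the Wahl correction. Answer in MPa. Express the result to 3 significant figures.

Spring index C = D/d = 30.0/4.6 = 6.5217
K_W = (4C−1)/(4C−4) + 0.615/C = 25.087/22.087 + 0.0943 = 1.2301
τ₀ = 8FD/(πd³) = 8·1440·30.0/(π·4.6³) = 345600/305.79 = 1130.2 MPa
τ_max = K·τ₀ = 1.2301 × 1130.2 = 1390.3 MPa

1390 MPa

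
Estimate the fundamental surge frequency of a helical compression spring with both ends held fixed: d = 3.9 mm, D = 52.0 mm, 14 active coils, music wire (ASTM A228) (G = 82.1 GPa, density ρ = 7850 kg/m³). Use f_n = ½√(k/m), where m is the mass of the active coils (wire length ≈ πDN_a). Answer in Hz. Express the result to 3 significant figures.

k = Gd⁴/(8D³N_a) = (82.1×10³)(3.9⁴)/(8·52.0³·14) = 1.2061 N/mm = 1206.1 N/m
Wire length L = πDN_a = π·52.0·14 = 2287.1 mm
m = ρ·(πd²/4)·L = 7850 × 11.946×10⁻⁶ m² × 2.2871 m = 0.21447 kg
f_n = ½√(k/m) = 0.5·√(1206.1/0.21447) = 0.5·√(5623.5) = 37.495 Hz

37.5 Hz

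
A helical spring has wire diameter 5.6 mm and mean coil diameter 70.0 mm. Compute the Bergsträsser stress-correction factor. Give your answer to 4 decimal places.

C = D/d = 70.0/5.6 = 12.5000
K_B = (4C+2)/(4C−3) = 52.000/47.000 = 1.1064

1.1064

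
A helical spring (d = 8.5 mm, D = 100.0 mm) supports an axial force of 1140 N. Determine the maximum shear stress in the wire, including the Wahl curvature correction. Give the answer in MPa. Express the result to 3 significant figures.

Spring index C = D/d = 100.0/8.5 = 11.7647
K_W = (4C−1)/(4C−4) + 0.615/C = 46.059/43.059 + 0.0523 = 1.1219
τ₀ = 8FD/(πd³) = 8·1140·100.0/(π·8.5³) = 912000/1929.3 = 472.7 MPa
τ_max = K·τ₀ = 1.1219 × 472.7 = 530.35 MPa

530 MPa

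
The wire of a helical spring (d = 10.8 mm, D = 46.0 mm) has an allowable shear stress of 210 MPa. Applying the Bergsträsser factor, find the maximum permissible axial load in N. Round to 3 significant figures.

1670 N

C = D/d = 46.0/10.8 = 4.2593
K_B = (4C+2)/(4C−3) = 19.037/14.037 = 1.3562
τ_max = K·8FD/(πd³) → F_max = τ_allow·πd³/(8DK)
F_max = 210·π·10.8³/(8·46.0·1.3562) = 8.3108e+05/499.08 = 1665.2 N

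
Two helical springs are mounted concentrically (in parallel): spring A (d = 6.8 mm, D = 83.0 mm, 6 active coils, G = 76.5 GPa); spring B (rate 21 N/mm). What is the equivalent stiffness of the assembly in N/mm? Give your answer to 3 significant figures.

27.0 N/mm

k_A = Gd⁴/(8D³N_a) = (76.5×10³)(6.8⁴)/(8·83.0³·6) = 5.9597 N/mm
Parallel: k_eq = 5.9597 + 21 = 26.96 N/mm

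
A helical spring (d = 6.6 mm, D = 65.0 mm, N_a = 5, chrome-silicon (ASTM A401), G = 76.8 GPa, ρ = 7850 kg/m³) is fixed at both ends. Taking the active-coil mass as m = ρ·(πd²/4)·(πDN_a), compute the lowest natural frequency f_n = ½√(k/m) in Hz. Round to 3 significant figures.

k = Gd⁴/(8D³N_a) = (76.8×10³)(6.6⁴)/(8·65.0³·5) = 13.266 N/mm = 13266 N/m
Wire length L = πDN_a = π·65.0·5 = 1021 mm
m = ρ·(πd²/4)·L = 7850 × 34.212×10⁻⁶ m² × 1.021 m = 0.27421 kg
f_n = ½√(k/m) = 0.5·√(13266/0.27421) = 0.5·√(48379) = 109.98 Hz

110 Hz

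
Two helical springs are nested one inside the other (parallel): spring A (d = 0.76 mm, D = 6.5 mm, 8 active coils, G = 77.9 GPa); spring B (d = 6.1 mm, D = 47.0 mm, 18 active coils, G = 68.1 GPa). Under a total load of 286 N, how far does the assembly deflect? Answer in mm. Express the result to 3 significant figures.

k_A = Gd⁴/(8D³N_a) = (77.9×10³)(0.76⁴)/(8·6.5³·8) = 1.4787 N/mm
k_B = Gd⁴/(8D³N_a) = (68.1×10³)(6.1⁴)/(8·47.0³·18) = 6.3068 N/mm
Parallel: k_eq = 1.4787 + 6.3068 = 7.7855 N/mm
δ = F/k_eq = 286/7.7855 = 36.735 mm

36.7 mm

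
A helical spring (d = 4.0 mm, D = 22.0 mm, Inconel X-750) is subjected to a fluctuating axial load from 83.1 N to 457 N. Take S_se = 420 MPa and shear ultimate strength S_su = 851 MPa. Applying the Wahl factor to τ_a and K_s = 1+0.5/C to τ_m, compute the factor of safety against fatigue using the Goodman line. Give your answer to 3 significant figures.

C = D/d = 22.0/4.0 = 5.5000; K_W = (4C−1)/(4C−4)+0.615/C = 1.2785; K_s = 1+0.5/C = 1.0909
F_a = (F_max−F_min)/2 = 186.95 N; F_m = (F_max+F_min)/2 = 270.05 N
τ_a = K_W·8F_aD/(πd³) = 1.2785 × 163.65 = 209.22 MPa
τ_m = K_s·8F_mD/(πd³) = 1.0909 × 236.39 = 257.88 MPa
Goodman: 1/n_f = τ_a/S_se + τ_m/S_su = 209.22/420 + 257.88/851 = 0.49814 + 0.30303 = 0.80117
n_f = 1/0.80117 = 1.248

1.25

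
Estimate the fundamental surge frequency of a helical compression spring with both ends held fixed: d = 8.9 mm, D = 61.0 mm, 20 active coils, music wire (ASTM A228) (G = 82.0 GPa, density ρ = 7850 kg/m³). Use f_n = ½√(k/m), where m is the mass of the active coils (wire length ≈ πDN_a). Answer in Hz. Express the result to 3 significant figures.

43.5 Hz

k = Gd⁴/(8D³N_a) = (82.0×10³)(8.9⁴)/(8·61.0³·20) = 14.167 N/mm = 14167 N/m
Wire length L = πDN_a = π·61.0·20 = 3832.7 mm
m = ρ·(πd²/4)·L = 7850 × 62.211×10⁻⁶ m² × 3.8327 m = 1.8718 kg
f_n = ½√(k/m) = 0.5·√(14167/1.8718) = 0.5·√(7568.6) = 43.499 Hz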